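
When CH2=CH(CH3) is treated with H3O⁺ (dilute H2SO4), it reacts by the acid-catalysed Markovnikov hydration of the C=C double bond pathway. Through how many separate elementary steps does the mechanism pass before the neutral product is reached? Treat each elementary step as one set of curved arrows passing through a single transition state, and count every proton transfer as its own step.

3

Step 1: Protonation of the alkene by H3O⁺: the π bond acts as the nucleophile and picks up H⁺, giving the more stable (Markovnikov) secondary carbocation. H2O is released.
(No 1,2-shift: no single shift to an adjacent carbon would give a more stable cation.)
Step 2: Water acts as the nucleophile: an oxygen lone pair bonds to the cationic carbon, giving an oxonium-ion intermediate.
Step 3: Deprotonation of the oxonium ion by a water molecule delivers the neutral alcohol and regenerates the acid catalyst.
Total: 3 elementary steps.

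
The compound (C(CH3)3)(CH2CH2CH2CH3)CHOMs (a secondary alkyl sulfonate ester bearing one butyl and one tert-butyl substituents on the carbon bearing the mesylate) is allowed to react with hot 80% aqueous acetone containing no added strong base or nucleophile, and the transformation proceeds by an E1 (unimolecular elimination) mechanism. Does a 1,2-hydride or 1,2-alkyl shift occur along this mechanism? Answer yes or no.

yes

The first-formed carbocation is secondary.
The adjacent tert-butyl carbon has no hydrogen but bears methyl groups; migration of one methyl with its bonding pair (a 1,2-methyl shift) places the charge on a tertiary centre.
Tertiary is more stable than secondary, so the shift occurs.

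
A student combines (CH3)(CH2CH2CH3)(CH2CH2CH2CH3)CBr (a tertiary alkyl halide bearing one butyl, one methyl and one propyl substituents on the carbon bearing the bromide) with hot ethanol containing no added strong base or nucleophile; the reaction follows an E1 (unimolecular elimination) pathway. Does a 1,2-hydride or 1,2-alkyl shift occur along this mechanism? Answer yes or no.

no

The first-formed carbocation is tertiary.
No single 1,2-shift to an adjacent carbon would produce a more-substituted cation than the one already present, so no rearrangement occurs.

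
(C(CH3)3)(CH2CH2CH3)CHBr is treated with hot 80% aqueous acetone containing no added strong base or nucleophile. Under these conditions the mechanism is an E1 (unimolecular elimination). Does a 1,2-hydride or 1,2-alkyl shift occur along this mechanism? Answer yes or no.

yes

The first-formed carbocation is secondary.
The adjacent tert-butyl carbon has no hydrogen but bears methyl groups; migration of one methyl with its bonding pair (a 1,2-methyl shift) places the charge on a tertiary centre.
Tertiary is more stable than secondary, so the shift occurs.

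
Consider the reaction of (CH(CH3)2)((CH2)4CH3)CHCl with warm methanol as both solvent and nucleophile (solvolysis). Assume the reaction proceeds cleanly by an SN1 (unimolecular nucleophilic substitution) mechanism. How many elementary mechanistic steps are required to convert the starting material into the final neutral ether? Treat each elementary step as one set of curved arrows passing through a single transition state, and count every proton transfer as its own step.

Step 1: Rate-determining heterolysis of the C–Cl bond gives Cl⁻ and a secondary carbocation.
Step 2: A 1,2-hydride shift from the adjacent isopropyl carbon moves the positive charge from the secondary centre to an adjacent carbon, generating a more stable tertiary carbocation.
Step 3: Nucleophilic capture: the oxygen of CH3OH bonds to the cationic carbon, producing an oxonium-ion intermediate.
Step 4: Proton transfer from the O–H of the oxonium ion to a solvent molecule delivers the neutral ether.
Total: 4 elementary steps.

4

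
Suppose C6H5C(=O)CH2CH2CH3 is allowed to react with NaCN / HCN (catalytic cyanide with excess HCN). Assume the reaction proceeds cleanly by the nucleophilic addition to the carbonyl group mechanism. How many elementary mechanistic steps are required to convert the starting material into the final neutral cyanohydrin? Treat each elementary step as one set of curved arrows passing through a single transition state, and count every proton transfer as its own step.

Step 1: CN⁻ attacks the sp² carbonyl carbon; the C=O π bond breaks and the electrons end up as a lone pair on the alkoxide oxygen of the tetrahedral intermediate.
Step 2: Proton transfer from HCN to the alkoxide furnishes a cyanohydrin (and releases another CN⁻ to continue the reaction).
Total: 2 elementary steps.

2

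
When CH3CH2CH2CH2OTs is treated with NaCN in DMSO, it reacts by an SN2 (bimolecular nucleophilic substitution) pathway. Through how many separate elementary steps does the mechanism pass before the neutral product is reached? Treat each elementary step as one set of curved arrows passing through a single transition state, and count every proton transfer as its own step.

1

Step 1: Backside attack by CN⁻ on the carbon bearing the tosylate: the new C–C bond forms as the C–O bond breaks, with Walden inversion at carbon.
Total: 1 elementary step.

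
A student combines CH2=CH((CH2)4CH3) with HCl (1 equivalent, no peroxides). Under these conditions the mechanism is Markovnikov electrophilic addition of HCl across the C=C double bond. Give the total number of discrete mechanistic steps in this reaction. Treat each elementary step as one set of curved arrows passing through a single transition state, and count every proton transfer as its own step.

2

Step 1: Electrophilic addition begins with the π(C=C) electrons forming a bond to the proton of HCl. Following Markovnikov's rule, the resulting cation is secondary. The H–Cl bond breaks heterolytically, releasing Cl⁻.
(No 1,2-shift: no single shift to an adjacent carbon would give a more stable cation.)
Step 2: Nucleophilic attack by Cl⁻ on the carbocation completes the addition, giving R–Cl.
Total: 2 elementary steps.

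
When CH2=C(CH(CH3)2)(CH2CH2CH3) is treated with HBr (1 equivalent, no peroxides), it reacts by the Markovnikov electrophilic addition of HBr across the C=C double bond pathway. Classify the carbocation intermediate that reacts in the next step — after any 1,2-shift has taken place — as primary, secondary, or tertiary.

Step 1: Electrophilic addition begins with the π(C=C) electrons forming a bond to the proton of HBr. Following Markovnikov's rule, the resulting cation is tertiary. The H–Br bond breaks heterolytically, releasing Br⁻.
No single 1,2-shift to an adjacent carbon would give a more-substituted cation, so no rearrangement occurs.

tertiary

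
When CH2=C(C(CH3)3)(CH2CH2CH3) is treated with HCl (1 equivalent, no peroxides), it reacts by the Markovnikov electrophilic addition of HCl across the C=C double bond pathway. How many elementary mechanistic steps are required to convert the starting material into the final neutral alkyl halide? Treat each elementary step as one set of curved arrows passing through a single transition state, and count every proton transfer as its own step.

Step 1: The π electrons of the C=C bond attack a proton of HCl; Markovnikov addition places the new C–H on the less-substituted alkene carbon, so the positive charge ends up on the more-substituted carbon — a tertiary carbocation. The H–Cl bond breaks heterolytically, releasing Cl⁻.
(No 1,2-shift: no single shift to an adjacent carbon would give a more stable cation.)
Step 2: The Cl⁻ anion donates a lone pair to the carbocation, forming the new C–Cl σ-bond and giving the neutral alkyl halide.
Total: 2 elementary steps.

2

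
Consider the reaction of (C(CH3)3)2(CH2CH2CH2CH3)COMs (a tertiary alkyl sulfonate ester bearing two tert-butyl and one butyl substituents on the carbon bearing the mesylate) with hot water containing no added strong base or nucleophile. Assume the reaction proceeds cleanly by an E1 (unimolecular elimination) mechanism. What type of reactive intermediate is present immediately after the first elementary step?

Step 1: The C–O bond breaks with both electrons going to the mesylate; MsO⁻ leaves and a tertiary carbocation remains.
After step 1 the species present is a tertiary carbocation.

tertiary carbocation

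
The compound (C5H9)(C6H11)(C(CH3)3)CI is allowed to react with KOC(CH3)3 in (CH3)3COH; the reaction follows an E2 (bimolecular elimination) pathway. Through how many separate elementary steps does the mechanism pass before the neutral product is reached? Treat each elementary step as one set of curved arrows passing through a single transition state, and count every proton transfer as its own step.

1

Step 1: The strong base (CH3)3CO⁻ removes a β-hydrogen; in the same concerted event the electrons of the breaking C–H bond form the new π(C=C) bond and the C–I σ-bond breaks, expelling I⁻. Anti-periplanar geometry; one transition state.
Total: 1 elementary step.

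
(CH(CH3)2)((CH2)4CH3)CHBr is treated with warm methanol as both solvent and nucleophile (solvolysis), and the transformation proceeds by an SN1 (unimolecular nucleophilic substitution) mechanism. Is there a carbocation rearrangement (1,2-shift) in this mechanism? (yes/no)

The first-formed carbocation is secondary.
The adjacent isopropyl carbon already bears 2 other carbon substituents and has a hydrogen to migrate; after a 1,2-hydride shift from that carbon the positive charge sits on a tertiary centre.
Tertiary is more stable than secondary, so the shift occurs.

yes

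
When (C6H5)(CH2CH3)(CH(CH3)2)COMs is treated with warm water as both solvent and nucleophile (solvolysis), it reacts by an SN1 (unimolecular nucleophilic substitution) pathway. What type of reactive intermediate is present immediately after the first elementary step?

Step 1: Rate-determining heterolysis of the C–O bond gives MsO⁻ and a tertiary carbocation.
After step 1 the species present is a tertiary carbocation.

tertiary carbocation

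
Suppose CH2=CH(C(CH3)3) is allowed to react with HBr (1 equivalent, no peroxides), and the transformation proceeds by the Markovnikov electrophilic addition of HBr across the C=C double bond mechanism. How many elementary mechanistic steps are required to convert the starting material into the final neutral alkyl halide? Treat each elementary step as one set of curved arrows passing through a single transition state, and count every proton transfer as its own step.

Step 1: Protonation of the alkene by HBr: the π bond acts as the nucleophile and picks up H⁺, giving the more stable (Markovnikov) secondary carbocation. The H–Br bond breaks heterolytically, releasing Br⁻.
Step 2: A methyl group with its bonding pair migrates from the adjacent tert-butyl carbon to the cationic centre — a 1,2-methyl shift — upgrading the secondary cation to a tertiary one.
Step 3: Br⁻ captures the cation: a lone pair on Br⁻ fills the empty p orbital, producing the alkyl halide product.
Total: 3 elementary steps.

3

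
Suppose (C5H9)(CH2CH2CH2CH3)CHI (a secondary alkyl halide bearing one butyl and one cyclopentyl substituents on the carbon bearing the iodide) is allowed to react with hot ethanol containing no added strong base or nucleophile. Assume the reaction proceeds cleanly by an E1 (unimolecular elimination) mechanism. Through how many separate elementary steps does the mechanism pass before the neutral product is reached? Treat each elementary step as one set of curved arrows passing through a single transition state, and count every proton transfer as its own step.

3

Step 1: Rate-determining heterolysis of the C–I bond gives I⁻ and a secondary carbocation.
Step 2: Carbocation rearrangement: a 1,2-hydride shift from the adjacent cyclopentyl carbon converts the initially-formed secondary cation into the more stable tertiary cation.
Step 3: A weak base (an ethanol molecule from the solvent) removes a proton from a carbon adjacent to the cationic centre; the electrons of that C–H bond become the new π(C=C) bond, giving the alkene.
Total: 3 elementary steps.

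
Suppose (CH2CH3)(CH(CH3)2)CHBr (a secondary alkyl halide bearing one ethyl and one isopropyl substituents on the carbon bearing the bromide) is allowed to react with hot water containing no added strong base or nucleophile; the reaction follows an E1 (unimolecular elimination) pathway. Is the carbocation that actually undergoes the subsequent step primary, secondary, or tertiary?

Step 1: Unassisted departure of Br⁻ (taking the C–Br bonding pair) generates a secondary carbocation.
Step 2: A 1,2-hydride shift from the adjacent isopropyl carbon moves the positive charge from the secondary centre to an adjacent carbon, generating a more stable tertiary carbocation.
The cation rearranges from secondary to tertiary via a 1,2-hydride shift from the adjacent isopropyl carbon; the tertiary cation is what reacts next.

tertiary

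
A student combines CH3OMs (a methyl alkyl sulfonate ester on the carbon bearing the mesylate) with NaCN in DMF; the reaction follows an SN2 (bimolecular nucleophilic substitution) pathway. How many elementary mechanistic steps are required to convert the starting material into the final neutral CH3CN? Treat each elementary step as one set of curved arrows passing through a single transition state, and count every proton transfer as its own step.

1

Step 1: CN⁻ attacks the back face of the α-carbon while MsO⁻ departs with the C–O bonding pair — a single concerted displacement through a pentacoordinate transition state.
Total: 1 elementary step.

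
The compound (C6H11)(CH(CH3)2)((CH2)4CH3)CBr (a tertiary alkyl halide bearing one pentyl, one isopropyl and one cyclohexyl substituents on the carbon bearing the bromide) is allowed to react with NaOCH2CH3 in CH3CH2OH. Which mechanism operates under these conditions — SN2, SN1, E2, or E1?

Conditions: a strong base with a tertiary substrate bearing a β-hydrogen.
These conditions are the textbook signature of the E2 pathway.
A strong (often hindered) base removes a β-H in concert with loss of the leaving group — bimolecular elimination.

E2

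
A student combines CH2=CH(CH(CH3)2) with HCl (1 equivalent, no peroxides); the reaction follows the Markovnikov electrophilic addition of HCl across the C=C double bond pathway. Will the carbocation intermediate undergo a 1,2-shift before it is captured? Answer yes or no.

yes

The first-formed carbocation is secondary.
The adjacent isopropyl carbon already bears 2 other carbon substituents and has a hydrogen to migrate; after a 1,2-hydride shift from that carbon the positive charge sits on a tertiary centre.
Tertiary is more stable than secondary, so the shift occurs.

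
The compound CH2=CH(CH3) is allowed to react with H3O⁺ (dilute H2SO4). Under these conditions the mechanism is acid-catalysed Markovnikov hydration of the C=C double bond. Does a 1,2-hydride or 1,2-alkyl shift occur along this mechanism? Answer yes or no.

The first-formed carbocation is secondary.
No single 1,2-shift to an adjacent carbon would produce a more-substituted cation than the one already present, so no rearrangement occurs.

no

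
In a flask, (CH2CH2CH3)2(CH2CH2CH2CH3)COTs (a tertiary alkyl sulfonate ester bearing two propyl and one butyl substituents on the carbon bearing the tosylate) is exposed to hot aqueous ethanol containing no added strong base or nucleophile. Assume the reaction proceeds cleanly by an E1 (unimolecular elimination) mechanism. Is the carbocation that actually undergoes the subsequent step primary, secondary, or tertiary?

Step 1: Ionisation: the C–O σ-bond cleaves heterolytically; both bonding electrons depart with TsO⁻, leaving a tertiary carbocation at the α-carbon.
No single 1,2-shift to an adjacent carbon would give a more-substituted cation, so no rearrangement occurs.

tertiary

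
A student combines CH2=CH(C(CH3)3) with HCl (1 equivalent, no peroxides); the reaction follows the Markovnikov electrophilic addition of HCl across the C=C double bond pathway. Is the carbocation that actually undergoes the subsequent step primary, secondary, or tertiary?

tertiary

Step 1: The π electrons of the C=C bond attack a proton of HCl; Markovnikov addition places the new C–H on the less-substituted alkene carbon, so the positive charge ends up on the more-substituted carbon — a secondary carbocation. The H–Cl bond breaks heterolytically, releasing Cl⁻.
Step 2: A 1,2-methyl shift from the adjacent tert-butyl carbon moves the positive charge from the secondary centre to an adjacent carbon, generating a more stable tertiary carbocation.
The cation rearranges from secondary to tertiary via a 1,2-methyl shift from the adjacent tert-butyl carbon; the tertiary cation is what reacts next.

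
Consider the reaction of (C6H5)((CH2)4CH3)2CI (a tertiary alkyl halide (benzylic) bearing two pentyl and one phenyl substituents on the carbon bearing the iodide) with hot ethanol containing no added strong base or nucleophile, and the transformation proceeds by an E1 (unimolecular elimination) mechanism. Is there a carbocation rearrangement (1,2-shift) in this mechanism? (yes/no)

The first-formed carbocation is tertiary.
No single 1,2-shift to an adjacent carbon would produce a more-substituted cation than the one already present, so no rearrangement occurs.

no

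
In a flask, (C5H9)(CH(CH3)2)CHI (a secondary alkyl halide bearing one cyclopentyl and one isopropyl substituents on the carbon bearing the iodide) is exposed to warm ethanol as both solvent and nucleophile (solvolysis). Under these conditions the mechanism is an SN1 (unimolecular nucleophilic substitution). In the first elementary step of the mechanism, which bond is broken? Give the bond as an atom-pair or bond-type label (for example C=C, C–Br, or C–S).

Step 1: Unassisted departure of I⁻ (taking the C–I bonding pair) generates a secondary carbocation.
The bond broken in this step is the C–I bond.

C–I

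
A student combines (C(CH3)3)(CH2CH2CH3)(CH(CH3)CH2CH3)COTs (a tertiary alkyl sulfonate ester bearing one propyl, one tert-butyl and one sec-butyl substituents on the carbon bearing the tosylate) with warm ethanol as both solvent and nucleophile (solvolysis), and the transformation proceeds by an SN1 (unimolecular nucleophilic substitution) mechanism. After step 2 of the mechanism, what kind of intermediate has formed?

oxonium ion

Step 1: The C–O bond breaks with both electrons going to the tosylate; TsO⁻ leaves and a tertiary carbocation remains.
Step 2: CH3CH2OH donates an oxygen lone pair into the empty p orbital of the cation, giving a protonated ether (an oxonium ion).
After step 2 the species present is an oxonium ion.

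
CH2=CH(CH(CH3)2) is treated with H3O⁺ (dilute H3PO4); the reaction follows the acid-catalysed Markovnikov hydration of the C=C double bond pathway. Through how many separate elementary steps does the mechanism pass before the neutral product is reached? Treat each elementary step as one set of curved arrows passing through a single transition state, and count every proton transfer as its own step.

4

Step 1: Protonation of the alkene by H3O⁺: the π bond acts as the nucleophile and picks up H⁺, giving the more stable (Markovnikov) secondary carbocation. H2O is released.
Step 2: Carbocation rearrangement: a 1,2-hydride shift from the adjacent isopropyl carbon converts the initially-formed secondary cation into the more stable tertiary cation.
Step 3: A lone pair on the oxygen of H2O attacks the carbocation, forming a C–O bond and an oxonium ion (a protonated alcohol).
Step 4: Deprotonation of the oxonium ion by a water molecule delivers the neutral alcohol and regenerates the acid catalyst.
Total: 4 elementary steps.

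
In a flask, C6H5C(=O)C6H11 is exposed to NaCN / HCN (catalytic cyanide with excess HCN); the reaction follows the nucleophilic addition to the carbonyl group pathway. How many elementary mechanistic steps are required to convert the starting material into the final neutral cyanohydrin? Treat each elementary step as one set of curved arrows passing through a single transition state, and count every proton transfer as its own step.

Step 1: A lone pair / filled orbital on CN⁻ attacks the electrophilic carbonyl carbon; the π(C=O) electrons shift onto oxygen, producing a tetrahedral alkoxide intermediate.
Step 2: The alkoxide oxygen removes a proton from HCN present in the mixture, giving a cyanohydrin and regenerating CN⁻.
Total: 2 elementary steps.

2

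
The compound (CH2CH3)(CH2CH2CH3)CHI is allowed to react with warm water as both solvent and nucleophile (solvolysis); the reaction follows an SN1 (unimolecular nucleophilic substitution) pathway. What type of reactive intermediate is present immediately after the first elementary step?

Step 1: Unassisted departure of I⁻ (taking the C–I bonding pair) generates a secondary carbocation.
After step 1 the species present is a secondary carbocation.

secondary carbocation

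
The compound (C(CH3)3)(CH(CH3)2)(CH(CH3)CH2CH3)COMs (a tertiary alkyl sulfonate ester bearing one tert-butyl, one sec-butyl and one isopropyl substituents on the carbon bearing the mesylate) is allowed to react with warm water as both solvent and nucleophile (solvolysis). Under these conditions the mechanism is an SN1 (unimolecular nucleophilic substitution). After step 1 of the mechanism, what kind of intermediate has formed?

tertiary carbocation

Step 1: Rate-determining heterolysis of the C–O bond gives MsO⁻ and a tertiary carbocation.
After step 1 the species present is a tertiary carbocation.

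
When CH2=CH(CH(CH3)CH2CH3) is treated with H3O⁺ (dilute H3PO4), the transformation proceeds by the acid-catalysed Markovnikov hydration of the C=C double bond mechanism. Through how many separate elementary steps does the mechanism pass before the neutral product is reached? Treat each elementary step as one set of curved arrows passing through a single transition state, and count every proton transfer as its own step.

Step 1: The π electrons of the C=C bond attack a proton of H3O⁺; Markovnikov addition places the new C–H on the less-substituted alkene carbon, so the positive charge ends up on the more-substituted carbon — a secondary carbocation. H2O is released.
Step 2: A hydride (H with its bonding pair) migrates from the adjacent sec-butyl carbon to the cationic centre — a 1,2-hydride shift — upgrading the secondary cation to a tertiary one.
Step 3: A lone pair on the oxygen of H2O attacks the carbocation, forming a C–O bond and an oxonium ion (a protonated alcohol).
Step 4: Deprotonation of the oxonium ion by a water molecule delivers the neutral alcohol and regenerates the acid catalyst.
Total: 4 elementary steps.

4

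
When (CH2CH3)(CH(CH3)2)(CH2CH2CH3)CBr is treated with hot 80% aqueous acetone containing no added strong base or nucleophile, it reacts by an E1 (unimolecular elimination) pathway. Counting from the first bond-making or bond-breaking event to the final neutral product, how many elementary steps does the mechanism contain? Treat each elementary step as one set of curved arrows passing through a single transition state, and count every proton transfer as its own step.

Step 1: Ionisation: the C–Br σ-bond cleaves heterolytically; both bonding electrons depart with Br⁻, leaving a tertiary carbocation at the α-carbon.
(No 1,2-shift: no single shift to an adjacent carbon would give a more stable cation.)
Step 2: Loss of a β-proton to a water molecule of the solvent: the C–H bonding pair collapses toward the cationic carbon to form the C=C π bond, yielding the alkene.
Total: 2 elementary steps.

2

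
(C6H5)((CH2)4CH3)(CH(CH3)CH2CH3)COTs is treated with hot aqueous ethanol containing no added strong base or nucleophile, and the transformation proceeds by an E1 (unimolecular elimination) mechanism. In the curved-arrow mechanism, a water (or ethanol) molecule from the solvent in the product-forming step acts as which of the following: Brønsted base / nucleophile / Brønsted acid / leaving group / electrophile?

Step 2: Loss of a β-proton to a water (or ethanol) molecule of the solvent: the C–H bonding pair collapses toward the cationic carbon to form the C=C π bond, yielding the alkene.
A water (or ethanol) molecule from the solvent in the product-forming step accepts a proton in a proton-transfer step — a Brønsted base.

Brønsted base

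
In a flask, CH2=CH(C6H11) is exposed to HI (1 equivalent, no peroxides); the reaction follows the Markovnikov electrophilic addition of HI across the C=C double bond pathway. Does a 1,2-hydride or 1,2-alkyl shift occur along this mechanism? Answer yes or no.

yes

The first-formed carbocation is secondary.
The adjacent cyclohexyl carbon already bears 2 other carbon substituents and has a hydrogen to migrate; after a 1,2-hydride shift from that carbon the positive charge sits on a tertiary centre.
Tertiary is more stable than secondary, so the shift occurs.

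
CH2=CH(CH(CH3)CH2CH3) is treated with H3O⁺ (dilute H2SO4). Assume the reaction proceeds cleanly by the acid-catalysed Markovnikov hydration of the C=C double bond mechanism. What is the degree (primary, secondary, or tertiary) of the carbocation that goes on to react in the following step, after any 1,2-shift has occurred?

Step 1: Electrophilic addition begins with the π(C=C) electrons forming a bond to the proton of H3O⁺. Following Markovnikov's rule, the resulting cation is secondary. H2O is released.
Step 2: A hydride (H with its bonding pair) migrates from the adjacent sec-butyl carbon to the cationic centre — a 1,2-hydride shift — upgrading the secondary cation to a tertiary one.
The cation rearranges from secondary to tertiary via a 1,2-hydride shift from the adjacent sec-butyl carbon; the tertiary cation is what reacts next.

tertiary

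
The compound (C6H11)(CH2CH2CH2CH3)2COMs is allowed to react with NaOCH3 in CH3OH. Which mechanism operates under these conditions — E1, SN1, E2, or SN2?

E2

Conditions: a strong base with a tertiary substrate bearing a β-hydrogen.
These conditions are the textbook signature of the E2 pathway.
A strong (often hindered) base removes a β-H in concert with loss of the leaving group — bimolecular elimination.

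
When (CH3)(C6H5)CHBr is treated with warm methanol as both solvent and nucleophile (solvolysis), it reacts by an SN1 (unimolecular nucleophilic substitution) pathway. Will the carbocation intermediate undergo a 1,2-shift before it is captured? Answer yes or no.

The first-formed carbocation is secondary.
No single 1,2-shift to an adjacent carbon would produce a more-substituted cation than the one already present, so no rearrangement occurs.

no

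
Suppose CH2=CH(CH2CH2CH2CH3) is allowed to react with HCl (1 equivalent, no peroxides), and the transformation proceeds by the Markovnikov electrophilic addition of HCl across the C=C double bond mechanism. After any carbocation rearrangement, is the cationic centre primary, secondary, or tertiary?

Step 1: Protonation of the alkene by HCl: the π bond acts as the nucleophile and picks up H⁺, giving the more stable (Markovnikov) secondary carbocation. The H–Cl bond breaks heterolytically, releasing Cl⁻.
No single 1,2-shift to an adjacent carbon would give a more-substituted cation, so no rearrangement occurs.

secondary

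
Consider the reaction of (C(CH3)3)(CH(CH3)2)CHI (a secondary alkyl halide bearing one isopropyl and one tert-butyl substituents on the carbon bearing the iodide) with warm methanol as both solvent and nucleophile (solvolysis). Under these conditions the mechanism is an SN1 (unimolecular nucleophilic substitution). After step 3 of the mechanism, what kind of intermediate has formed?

Step 1: The C–I bond breaks with both electrons going to the iodide; I⁻ leaves and a secondary carbocation remains.
Step 2: Carbocation rearrangement: a 1,2-hydride shift from the adjacent isopropyl carbon converts the initially-formed secondary cation into the more stable tertiary cation.
Step 3: Nucleophilic capture: the oxygen of CH3OH bonds to the cationic carbon, producing an oxonium-ion intermediate.
After step 3 the species present is an oxonium ion.

oxonium ion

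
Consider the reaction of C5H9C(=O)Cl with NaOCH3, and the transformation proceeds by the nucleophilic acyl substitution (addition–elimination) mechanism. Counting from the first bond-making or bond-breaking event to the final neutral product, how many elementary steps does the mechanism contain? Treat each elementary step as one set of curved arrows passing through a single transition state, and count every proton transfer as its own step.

Step 1: A lone pair on the O of CH3O⁻ attacks the electrophilic acyl carbon; the π(C=O) electrons move onto oxygen, giving a tetrahedral intermediate.
Step 2: An oxygen lone pair re-forms the C=O π bond as the C–Cl σ-bond breaks; Cl⁻ is expelled.
Total: 2 elementary steps.

2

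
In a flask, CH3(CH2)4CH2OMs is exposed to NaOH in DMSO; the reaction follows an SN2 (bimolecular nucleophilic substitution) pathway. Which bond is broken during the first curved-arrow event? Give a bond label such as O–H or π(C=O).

C–O

Step 1: The hydroxide nucleophile donates a lone pair from O to the α-carbon in a backside attack; simultaneously the C–O σ-bond breaks and both of its electrons leave with MsO⁻. One concerted step with inversion of configuration.
The bond broken in this step is the C–O bond.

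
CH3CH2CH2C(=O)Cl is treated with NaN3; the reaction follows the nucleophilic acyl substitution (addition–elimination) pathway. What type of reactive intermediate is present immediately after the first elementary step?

Step 1: A lone pair on the N of N3⁻ attacks the electrophilic acyl carbon; the π(C=O) electrons move onto oxygen, giving a tetrahedral intermediate.
After step 1 the species present is a tetrahedral intermediate.

tetrahedral intermediate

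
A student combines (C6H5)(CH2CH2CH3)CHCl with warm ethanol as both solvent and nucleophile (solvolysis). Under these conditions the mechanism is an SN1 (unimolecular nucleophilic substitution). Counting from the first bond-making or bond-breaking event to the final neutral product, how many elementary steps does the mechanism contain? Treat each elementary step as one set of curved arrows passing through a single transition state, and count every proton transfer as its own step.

Step 1: Rate-determining heterolysis of the C–Cl bond gives Cl⁻ and a secondary carbocation.
(No 1,2-shift: no single shift to an adjacent carbon would give a more stable cation.)
Step 2: CH3CH2OH donates an oxygen lone pair into the empty p orbital of the cation, giving a protonated ether (an oxonium ion).
Step 3: Deprotonation of the oxonium oxygen by solvent ethanol yields the neutral ether.
Total: 3 elementary steps.

3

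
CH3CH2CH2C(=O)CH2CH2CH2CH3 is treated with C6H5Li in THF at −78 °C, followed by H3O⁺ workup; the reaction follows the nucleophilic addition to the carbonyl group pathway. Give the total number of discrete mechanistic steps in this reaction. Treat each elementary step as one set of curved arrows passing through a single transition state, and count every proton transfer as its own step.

2

Step 1: Nucleophilic addition: the carbanion-like carbon of C6H5Li adds to the carbonyl carbon, pushing the π(C=O) electron pair onto oxygen and giving a tetrahedral alkoxide.
Step 2: On H3O⁺ workup the alkoxide oxygen is protonated, giving an alcohol.
Total: 2 elementary steps.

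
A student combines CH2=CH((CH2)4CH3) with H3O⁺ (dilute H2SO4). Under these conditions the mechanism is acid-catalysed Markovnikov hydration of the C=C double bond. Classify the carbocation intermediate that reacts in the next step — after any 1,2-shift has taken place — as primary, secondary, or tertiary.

Step 1: Protonation of the alkene by H3O⁺: the π bond acts as the nucleophile and picks up H⁺, giving the more stable (Markovnikov) secondary carbocation. H2O is released.
No single 1,2-shift to an adjacent carbon would give a more-substituted cation, so no rearrangement occurs.

secondary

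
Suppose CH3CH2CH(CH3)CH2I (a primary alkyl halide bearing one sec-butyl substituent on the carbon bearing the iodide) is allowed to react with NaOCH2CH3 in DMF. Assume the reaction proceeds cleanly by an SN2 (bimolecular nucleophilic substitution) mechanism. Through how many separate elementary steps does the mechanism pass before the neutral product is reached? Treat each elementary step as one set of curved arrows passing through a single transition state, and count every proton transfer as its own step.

1

Step 1: The ethoxide nucleophile donates a lone pair from O to the α-carbon in a backside attack; simultaneously the C–I σ-bond breaks and both of its electrons leave with I⁻. One concerted step with inversion of configuration.
Total: 1 elementary step.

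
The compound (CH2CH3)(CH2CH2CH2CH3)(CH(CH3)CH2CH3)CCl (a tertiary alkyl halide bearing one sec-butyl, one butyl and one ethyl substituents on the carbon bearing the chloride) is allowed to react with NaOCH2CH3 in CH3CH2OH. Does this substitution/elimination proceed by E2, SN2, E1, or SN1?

E2

Conditions: a strong base with a tertiary substrate bearing a β-hydrogen.
These conditions are the textbook signature of the E2 pathway.
A strong (often hindered) base removes a β-H in concert with loss of the leaving group — bimolecular elimination.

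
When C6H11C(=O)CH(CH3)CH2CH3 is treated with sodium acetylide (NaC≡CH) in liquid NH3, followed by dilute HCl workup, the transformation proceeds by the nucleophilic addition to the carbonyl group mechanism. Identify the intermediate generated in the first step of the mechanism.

tetrahedral alkoxide intermediate

Step 1: A lone pair / filled orbital on HC≡C⁻ attacks the electrophilic carbonyl carbon; the π(C=O) electrons shift onto oxygen, producing a tetrahedral alkoxide intermediate.
After step 1 the species present is a tetrahedral alkoxide intermediate.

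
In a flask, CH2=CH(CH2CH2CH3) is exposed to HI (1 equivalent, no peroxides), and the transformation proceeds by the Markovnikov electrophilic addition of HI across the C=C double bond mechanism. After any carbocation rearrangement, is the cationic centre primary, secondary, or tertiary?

Step 1: Electrophilic addition begins with the π(C=C) electrons forming a bond to the proton of HI. Following Markovnikov's rule, the resulting cation is secondary. The H–I bond breaks heterolytically, releasing I⁻.
No single 1,2-shift to an adjacent carbon would give a more-substituted cation, so no rearrangement occurs.

secondary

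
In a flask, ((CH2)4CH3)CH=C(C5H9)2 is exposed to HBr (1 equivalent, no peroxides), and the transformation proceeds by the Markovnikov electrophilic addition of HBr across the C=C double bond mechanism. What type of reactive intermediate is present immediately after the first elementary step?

tertiary carbocation

Step 1: The π electrons of the C=C bond attack a proton of HBr; Markovnikov addition places the new C–H on the less-substituted alkene carbon, so the positive charge ends up on the more-substituted carbon — a tertiary carbocation. The H–Br bond breaks heterolytically, releasing Br⁻.
After step 1 the species present is a tertiary carbocation.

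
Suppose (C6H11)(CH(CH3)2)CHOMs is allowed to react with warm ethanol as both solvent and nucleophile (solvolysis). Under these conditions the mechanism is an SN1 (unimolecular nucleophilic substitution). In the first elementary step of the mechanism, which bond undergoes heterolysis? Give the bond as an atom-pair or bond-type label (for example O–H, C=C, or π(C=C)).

C–O

Step 1: The C–O bond breaks with both electrons going to the mesylate; MsO⁻ leaves and a secondary carbocation remains.
The bond broken in this step is the C–O bond.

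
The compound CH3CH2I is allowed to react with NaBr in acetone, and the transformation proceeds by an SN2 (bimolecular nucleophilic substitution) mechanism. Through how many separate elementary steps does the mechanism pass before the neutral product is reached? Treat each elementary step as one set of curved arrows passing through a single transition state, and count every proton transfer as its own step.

1

Step 1: Backside attack by Br⁻ on the carbon bearing the iodide: the new C–Br bond forms as the C–I bond breaks, with Walden inversion at carbon.
Total: 1 elementary step.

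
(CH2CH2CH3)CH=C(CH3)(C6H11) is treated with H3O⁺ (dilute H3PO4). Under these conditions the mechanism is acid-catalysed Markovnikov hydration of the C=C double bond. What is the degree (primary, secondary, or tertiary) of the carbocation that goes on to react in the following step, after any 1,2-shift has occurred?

Step 1: The π electrons of the C=C bond attack a proton of H3O⁺; Markovnikov addition places the new C–H on the less-substituted alkene carbon, so the positive charge ends up on the more-substituted carbon — a tertiary carbocation. H2O is released.
No single 1,2-shift to an adjacent carbon would give a more-substituted cation, so no rearrangement occurs.

tertiary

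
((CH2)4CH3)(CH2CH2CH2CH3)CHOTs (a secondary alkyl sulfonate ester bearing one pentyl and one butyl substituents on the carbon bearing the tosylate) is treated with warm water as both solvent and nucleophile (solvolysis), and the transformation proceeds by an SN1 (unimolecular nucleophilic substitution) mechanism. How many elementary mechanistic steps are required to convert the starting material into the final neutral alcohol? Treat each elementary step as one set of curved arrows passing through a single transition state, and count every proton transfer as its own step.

Step 1: Ionisation: the C–O σ-bond cleaves heterolytically; both bonding electrons depart with TsO⁻, leaving a secondary carbocation at the α-carbon.
(No 1,2-shift: no single shift to an adjacent carbon would give a more stable cation.)
Step 2: A lone pair on the oxygen of H2O attacks the carbocation, forming a new C–O σ-bond and an oxonium ion.
Step 3: Proton transfer from the O–H of the oxonium ion to a solvent molecule delivers the neutral alcohol.
Total: 3 elementary steps.

3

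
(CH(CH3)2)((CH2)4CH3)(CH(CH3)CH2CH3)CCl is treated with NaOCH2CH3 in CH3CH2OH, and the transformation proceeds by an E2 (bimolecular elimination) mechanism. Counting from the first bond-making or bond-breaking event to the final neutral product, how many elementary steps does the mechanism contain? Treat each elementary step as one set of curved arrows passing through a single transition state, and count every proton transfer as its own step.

1

Step 1: In one step, CH3CH2O⁻ pulls off a β-proton, the C–Cl bond cleaves, and a C=C double bond forms between the α- and β-carbons (E2, anti elimination).
Total: 1 elementary step.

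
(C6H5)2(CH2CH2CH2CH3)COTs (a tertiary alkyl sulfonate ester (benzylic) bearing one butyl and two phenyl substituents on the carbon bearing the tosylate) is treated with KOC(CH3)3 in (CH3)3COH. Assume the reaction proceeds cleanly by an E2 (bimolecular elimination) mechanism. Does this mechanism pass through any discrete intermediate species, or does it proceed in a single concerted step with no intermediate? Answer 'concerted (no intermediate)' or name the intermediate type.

In one step, (CH3)3CO⁻ pulls off a β-proton, the C–O bond cleaves, and a C=C double bond forms between the α- and β-carbons (E2, anti elimination).
All bond changes occur in one transition state; no discrete intermediate is formed.

concerted (no intermediate)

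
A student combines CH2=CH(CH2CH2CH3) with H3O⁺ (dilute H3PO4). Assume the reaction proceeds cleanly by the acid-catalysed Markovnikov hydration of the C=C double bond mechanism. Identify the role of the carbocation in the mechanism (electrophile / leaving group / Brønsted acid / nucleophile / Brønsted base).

electrophile

Step 2: A lone pair on the oxygen of H2O attacks the carbocation, forming a C–O bond and an oxonium ion (a protonated alcohol).
The carbocation accepts an electron pair into an empty or π* orbital — it is the electrophile.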